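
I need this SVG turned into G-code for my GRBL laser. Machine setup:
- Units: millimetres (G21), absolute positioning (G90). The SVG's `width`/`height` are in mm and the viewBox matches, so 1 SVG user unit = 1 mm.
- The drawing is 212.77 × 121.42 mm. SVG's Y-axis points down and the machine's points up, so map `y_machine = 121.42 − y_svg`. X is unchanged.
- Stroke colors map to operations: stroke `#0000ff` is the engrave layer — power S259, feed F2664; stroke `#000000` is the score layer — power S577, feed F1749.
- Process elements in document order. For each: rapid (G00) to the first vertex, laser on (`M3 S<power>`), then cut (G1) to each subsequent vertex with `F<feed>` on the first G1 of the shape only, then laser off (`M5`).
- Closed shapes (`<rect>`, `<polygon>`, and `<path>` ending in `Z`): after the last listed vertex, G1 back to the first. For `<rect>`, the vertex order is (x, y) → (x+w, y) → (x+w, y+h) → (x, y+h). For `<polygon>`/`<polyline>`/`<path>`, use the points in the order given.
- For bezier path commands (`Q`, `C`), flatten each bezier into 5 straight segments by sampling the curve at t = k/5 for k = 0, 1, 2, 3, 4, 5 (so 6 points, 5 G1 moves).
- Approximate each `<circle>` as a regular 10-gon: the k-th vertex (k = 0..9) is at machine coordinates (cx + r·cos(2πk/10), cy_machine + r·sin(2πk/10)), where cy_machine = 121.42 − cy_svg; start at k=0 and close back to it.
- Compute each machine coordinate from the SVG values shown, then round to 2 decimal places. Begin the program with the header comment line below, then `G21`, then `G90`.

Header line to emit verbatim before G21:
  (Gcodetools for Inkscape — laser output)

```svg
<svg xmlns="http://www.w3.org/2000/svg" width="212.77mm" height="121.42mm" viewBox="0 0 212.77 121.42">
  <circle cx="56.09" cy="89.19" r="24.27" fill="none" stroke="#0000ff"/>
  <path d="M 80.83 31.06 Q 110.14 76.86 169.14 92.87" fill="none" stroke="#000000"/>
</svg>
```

Since the viewBox matches the mm dimensions, user units are millimetres directly. The only transform is the Y-flip y_m = 121.42 − y_svg.

Shape 1 is a circle drawn with `<circle>`. Its stroke #0000ff means engrave at S259, F2664. After flipping Y the toolpath is (80.36,32.23) → (75.72,46.50) → (63.59,55.31) → (48.59,55.31) → (36.46,46.50) → (31.82,32.23) → (36.46,17.96) → (48.59,9.15) → (63.59,9.15) → (75.72,17.96) → (80.36,32.23), returning to the start.

Shape 2 is a quadratic bezier drawn with `<path>`. Its stroke #000000 means score at S577, F1749. After flipping Y the toolpath is (80.83,90.36) → (93.74,73.23) → (109.03,58.49) → (126.69,46.12) → (146.73,36.15) → (169.14,28.55).

(Gcodetools for Inkscape — laser output)
G21
G90
G00 X80.36 Y32.23
M3 S259
G1 X75.72 Y46.50 F2664
G1 X63.59 Y55.31
G1 X48.59 Y55.31
G1 X36.46 Y46.50
G1 X31.82 Y32.23
G1 X36.46 Y17.96
G1 X48.59 Y9.15
G1 X63.59 Y9.15
G1 X75.72 Y17.96
G1 X80.36 Y32.23
M5
G00 X80.83 Y90.36
M3 S577
G1 X93.74 Y73.23 F1749
G1 X109.03 Y58.49
G1 X126.69 Y46.12
G1 X146.73 Y36.15
G1 X169.14 Y28.55
M5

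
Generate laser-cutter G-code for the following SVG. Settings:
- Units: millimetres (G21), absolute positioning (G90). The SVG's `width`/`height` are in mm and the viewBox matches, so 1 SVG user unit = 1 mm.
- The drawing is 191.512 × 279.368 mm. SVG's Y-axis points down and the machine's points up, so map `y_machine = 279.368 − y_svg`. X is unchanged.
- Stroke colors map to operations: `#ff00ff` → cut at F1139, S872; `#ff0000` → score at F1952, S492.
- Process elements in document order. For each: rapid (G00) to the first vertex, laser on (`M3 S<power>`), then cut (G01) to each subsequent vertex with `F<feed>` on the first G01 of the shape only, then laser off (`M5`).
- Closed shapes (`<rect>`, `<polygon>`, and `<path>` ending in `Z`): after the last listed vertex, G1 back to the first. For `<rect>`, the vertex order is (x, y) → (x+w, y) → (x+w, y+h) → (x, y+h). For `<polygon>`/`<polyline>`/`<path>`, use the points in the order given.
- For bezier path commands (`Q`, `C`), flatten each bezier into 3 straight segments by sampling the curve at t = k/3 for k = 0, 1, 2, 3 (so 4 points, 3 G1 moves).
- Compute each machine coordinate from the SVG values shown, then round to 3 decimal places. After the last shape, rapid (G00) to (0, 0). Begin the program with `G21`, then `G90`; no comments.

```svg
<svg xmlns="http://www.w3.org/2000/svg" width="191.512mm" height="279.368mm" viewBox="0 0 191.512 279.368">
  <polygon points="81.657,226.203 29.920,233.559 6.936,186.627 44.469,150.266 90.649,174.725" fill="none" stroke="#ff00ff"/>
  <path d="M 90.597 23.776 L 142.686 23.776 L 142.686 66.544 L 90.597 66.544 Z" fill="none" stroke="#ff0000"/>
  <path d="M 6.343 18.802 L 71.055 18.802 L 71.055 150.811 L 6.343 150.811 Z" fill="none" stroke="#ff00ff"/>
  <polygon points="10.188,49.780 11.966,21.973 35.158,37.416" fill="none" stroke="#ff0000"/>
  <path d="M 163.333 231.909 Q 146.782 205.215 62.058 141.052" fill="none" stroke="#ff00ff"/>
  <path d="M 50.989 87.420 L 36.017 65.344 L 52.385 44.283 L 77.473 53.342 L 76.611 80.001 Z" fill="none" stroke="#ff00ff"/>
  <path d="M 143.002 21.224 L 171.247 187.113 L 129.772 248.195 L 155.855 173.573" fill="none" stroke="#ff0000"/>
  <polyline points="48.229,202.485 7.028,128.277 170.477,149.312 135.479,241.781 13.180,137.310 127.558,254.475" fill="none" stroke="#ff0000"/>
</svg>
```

G21
G90
G00 X81.657 Y53.165
M3 S872
G01 X29.920 Y45.809 F1139
G01 X6.936 Y92.741
G01 X44.469 Y129.102
G01 X90.649 Y104.643
G01 X81.657 Y53.165
M5
G00 X90.597 Y255.592
M3 S492
G01 X142.686 Y255.592 F1952
G01 X142.686 Y212.824
G01 X90.597 Y212.824
G01 X90.597 Y255.592
M5
G00 X6.343 Y260.566
M3 S872
G01 X71.055 Y260.566 F1139
G01 X71.055 Y128.557
G01 X6.343 Y128.557
G01 X6.343 Y260.566
M5
G00 X10.188 Y229.588
M3 S492
G01 X11.966 Y257.395 F1952
G01 X35.158 Y241.952
G01 X10.188 Y229.588
M5
G00 X163.333 Y47.459
M3 S872
G01 X144.724 Y69.418 F1139
G01 X110.966 Y99.704
G01 X62.058 Y138.316
M5
G00 X50.989 Y191.948
M3 S872
G01 X36.017 Y214.024 F1139
G01 X52.385 Y235.085
G01 X77.473 Y226.026
G01 X76.611 Y199.367
G01 X50.989 Y191.948
M5
G00 X143.002 Y258.144
M3 S492
G01 X171.247 Y92.255 F1952
G01 X129.772 Y31.173
G01 X155.855 Y105.795
M5
G00 X48.229 Y76.883
M3 S492
G01 X7.028 Y151.091 F1952
G01 X170.477 Y130.056
G01 X135.479 Y37.587
G01 X13.180 Y142.058
G01 X127.558 Y24.893
M5
G00 X0.000 Y0.000

Since the viewBox matches the mm dimensions, user units are millimetres directly. The only transform is the Y-flip y_m = 279.368 − y_svg.

Shape 1 is a regular polygon drawn with `<polygon>`. Its stroke #ff00ff means cut at S872, F1139. After flipping Y the toolpath is (81.657,53.165) → (29.920,45.809) → (6.936,92.741) → (44.469,129.102) → (90.649,104.643) → (81.657,53.165), returning to the start.

Shape 2 is a rectangle drawn with `<path>`. Its stroke #ff0000 means score at S492, F1952. After flipping Y the toolpath is (90.597,255.592) → (142.686,255.592) → (142.686,212.824) → (90.597,212.824) → (90.597,255.592), returning to the start.

Shape 3 is a rectangle drawn with `<path>`. Its stroke #ff00ff means cut at S872, F1139. After flipping Y the toolpath is (6.343,260.566) → (71.055,260.566) → (71.055,128.557) → (6.343,128.557) → (6.343,260.566), returning to the start.

Shape 4 is a regular polygon drawn with `<polygon>`. Its stroke #ff0000 means score at S492, F1952. After flipping Y the toolpath is (10.188,229.588) → (11.966,257.395) → (35.158,241.952) → (10.188,229.588), returning to the start.

Shape 5 is a quadratic bezier drawn with `<path>`. Its stroke #ff00ff means cut at S872, F1139. After flipping Y the toolpath is (163.333,47.459) → (144.724,69.418) → (110.966,99.704) → (62.058,138.316).

Shape 6 is a regular polygon drawn with `<path>`. Its stroke #ff00ff means cut at S872, F1139. After flipping Y the toolpath is (50.989,191.948) → (36.017,214.024) → (52.385,235.085) → (77.473,226.026) → (76.611,199.367) → (50.989,191.948), returning to the start.

Shape 7 is a open polyline drawn with `<path>`. Its stroke #ff0000 means score at S492, F1952. After flipping Y the toolpath is (143.002,258.144) → (171.247,92.255) → (129.772,31.173) → (155.855,105.795).

Shape 8 is a open polyline drawn with `<polyline>`. Its stroke #ff0000 means score at S492, F1952. After flipping Y the toolpath is (48.229,76.883) → (7.028,151.091) → (170.477,130.056) → (135.479,37.587) → (13.180,142.058) → (127.558,24.893).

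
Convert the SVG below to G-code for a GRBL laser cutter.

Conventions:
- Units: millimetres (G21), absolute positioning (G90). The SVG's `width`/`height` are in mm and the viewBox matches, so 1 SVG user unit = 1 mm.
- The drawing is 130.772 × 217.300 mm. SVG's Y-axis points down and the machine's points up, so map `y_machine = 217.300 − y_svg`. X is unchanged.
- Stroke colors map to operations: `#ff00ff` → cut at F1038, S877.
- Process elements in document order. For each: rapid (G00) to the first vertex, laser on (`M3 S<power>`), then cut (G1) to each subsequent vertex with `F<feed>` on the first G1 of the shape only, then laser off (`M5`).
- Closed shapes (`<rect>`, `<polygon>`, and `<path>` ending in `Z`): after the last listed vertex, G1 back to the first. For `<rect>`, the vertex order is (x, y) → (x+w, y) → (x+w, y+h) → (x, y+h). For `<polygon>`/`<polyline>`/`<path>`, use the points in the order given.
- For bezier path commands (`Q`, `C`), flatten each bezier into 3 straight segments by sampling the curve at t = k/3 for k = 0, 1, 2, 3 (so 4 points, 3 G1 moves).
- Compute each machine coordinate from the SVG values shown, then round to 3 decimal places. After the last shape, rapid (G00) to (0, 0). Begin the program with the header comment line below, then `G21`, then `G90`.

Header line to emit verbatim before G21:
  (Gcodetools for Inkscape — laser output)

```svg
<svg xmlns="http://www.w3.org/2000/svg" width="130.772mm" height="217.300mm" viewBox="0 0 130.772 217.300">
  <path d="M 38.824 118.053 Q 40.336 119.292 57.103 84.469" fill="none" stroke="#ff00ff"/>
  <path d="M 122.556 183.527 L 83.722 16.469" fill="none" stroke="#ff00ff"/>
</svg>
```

1 u = 1 mm; y_m = 217.300 − y.

[1] `<path>` quadratic bezier, #ff00ff→cut S877 F1038: (38.824,99.247) → (41.527,102.428) → (47.620,113.623) → (57.103,132.831)

[2] `<path>` line segment, #ff00ff→cut S877 F1038: (122.556,33.773) → (83.722,200.831)

(Gcodetools for Inkscape — laser output)
G21
G90
G00 X38.824 Y99.247
M3 S877
G1 X41.527 Y102.428 F1038
G1 X47.620 Y113.623
G1 X57.103 Y132.831
M5
G00 X122.556 Y33.773
M3 S877
G1 X83.722 Y200.831 F1038
M5
G00 X0.000 Y0.000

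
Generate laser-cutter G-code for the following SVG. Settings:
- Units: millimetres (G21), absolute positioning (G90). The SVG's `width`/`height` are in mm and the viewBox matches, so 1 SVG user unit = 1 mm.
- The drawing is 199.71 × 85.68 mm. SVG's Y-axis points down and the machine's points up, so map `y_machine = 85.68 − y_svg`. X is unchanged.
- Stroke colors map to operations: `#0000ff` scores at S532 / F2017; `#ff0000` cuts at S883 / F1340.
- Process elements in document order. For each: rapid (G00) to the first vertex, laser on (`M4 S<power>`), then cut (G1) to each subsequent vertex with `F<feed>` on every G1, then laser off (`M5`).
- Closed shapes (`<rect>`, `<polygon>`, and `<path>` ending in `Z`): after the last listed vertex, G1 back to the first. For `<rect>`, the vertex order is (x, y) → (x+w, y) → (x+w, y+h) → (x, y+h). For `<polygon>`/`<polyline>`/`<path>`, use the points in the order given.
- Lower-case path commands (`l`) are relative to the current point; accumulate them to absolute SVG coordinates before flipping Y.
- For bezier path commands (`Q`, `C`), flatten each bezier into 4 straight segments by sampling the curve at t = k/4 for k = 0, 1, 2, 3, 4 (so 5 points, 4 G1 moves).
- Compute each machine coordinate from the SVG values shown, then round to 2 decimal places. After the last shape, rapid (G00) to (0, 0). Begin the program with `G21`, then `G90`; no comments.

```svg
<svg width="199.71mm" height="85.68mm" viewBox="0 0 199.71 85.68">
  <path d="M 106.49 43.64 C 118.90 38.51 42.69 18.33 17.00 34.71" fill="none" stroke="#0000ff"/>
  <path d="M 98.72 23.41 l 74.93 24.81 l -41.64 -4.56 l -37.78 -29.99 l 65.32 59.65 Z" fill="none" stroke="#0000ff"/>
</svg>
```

Since the viewBox matches the mm dimensions, user units are millimetres directly. The only transform is the Y-flip y_m = 85.68 − y_svg.

Shape 1 is a cubic bezier drawn with `<path>`. Its stroke #0000ff means score at S532, F2017. After flipping Y the toolpath is (106.49,42.04) → (101.36,47.90) → (76.03,54.57) → (43.57,57.21) → (17.00,50.97).

Shape 2 is a closed polygon drawn with `<path>`. Its stroke #0000ff means score at S532, F2017. After flipping Y the toolpath is (98.72,62.27) → (173.65,37.46) → (132.01,42.02) → (94.23,72.01) → (159.55,12.36) → (98.72,62.27), returning to the start.

G21
G90
G00 X106.49 Y42.04
M4 S532
G1 X101.36 Y47.90 F2017
G1 X76.03 Y54.57 F2017
G1 X43.57 Y57.21 F2017
G1 X17.00 Y50.97 F2017
M5
G00 X98.72 Y62.27
M4 S532
G1 X173.65 Y37.46 F2017
G1 X132.01 Y42.02 F2017
G1 X94.23 Y72.01 F2017
G1 X159.55 Y12.36 F2017
G1 X98.72 Y62.27 F2017
M5
G00 X0.00 Y0.00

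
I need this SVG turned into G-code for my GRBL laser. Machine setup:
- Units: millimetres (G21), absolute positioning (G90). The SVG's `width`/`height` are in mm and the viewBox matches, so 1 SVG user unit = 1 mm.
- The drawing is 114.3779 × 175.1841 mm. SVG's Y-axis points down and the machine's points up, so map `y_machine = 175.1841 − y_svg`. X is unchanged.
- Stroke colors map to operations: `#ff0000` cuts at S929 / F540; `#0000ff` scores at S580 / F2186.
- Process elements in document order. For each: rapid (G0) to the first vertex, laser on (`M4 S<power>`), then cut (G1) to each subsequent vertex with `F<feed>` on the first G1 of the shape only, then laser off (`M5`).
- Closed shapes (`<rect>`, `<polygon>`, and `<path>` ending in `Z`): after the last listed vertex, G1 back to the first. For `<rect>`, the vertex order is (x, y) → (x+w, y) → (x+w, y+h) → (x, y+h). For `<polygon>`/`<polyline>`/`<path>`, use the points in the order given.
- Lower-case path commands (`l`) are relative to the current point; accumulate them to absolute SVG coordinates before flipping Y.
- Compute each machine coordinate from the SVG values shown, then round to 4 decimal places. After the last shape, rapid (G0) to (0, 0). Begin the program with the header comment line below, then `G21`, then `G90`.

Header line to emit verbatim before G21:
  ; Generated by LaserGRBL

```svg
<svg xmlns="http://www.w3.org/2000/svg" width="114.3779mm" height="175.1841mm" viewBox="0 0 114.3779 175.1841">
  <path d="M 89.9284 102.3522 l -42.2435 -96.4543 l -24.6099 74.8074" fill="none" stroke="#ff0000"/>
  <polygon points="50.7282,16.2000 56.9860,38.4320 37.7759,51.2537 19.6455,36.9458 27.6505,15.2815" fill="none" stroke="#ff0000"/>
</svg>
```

; Generated by LaserGRBL
G21
G90
G0 X89.9284 Y72.8319
M4 S929
G1 X47.6849 Y169.2862 F540
G1 X23.0750 Y94.4788
M5
G0 X50.7282 Y158.9841
M4 S929
G1 X56.9860 Y136.7521 F540
G1 X37.7759 Y123.9304
G1 X19.6455 Y138.2383
G1 X27.6505 Y159.9026
G1 X50.7282 Y158.9841
M5
G0 X0.0000 Y0.0000

1 u = 1 mm; y_m = 175.1841 − y.

[1] `<path>` open polyline, #ff0000→cut S929 F540: (89.9284,72.8319) → (47.6849,169.2862) → (23.0750,94.4788)

[2] `<polygon>` regular polygon, #ff0000→cut S929 F540: (50.7282,158.9841) → (56.9860,136.7521) → (37.7759,123.9304) → (19.6455,138.2383) → (27.6505,159.9026) → (50.7282,158.9841) (closed)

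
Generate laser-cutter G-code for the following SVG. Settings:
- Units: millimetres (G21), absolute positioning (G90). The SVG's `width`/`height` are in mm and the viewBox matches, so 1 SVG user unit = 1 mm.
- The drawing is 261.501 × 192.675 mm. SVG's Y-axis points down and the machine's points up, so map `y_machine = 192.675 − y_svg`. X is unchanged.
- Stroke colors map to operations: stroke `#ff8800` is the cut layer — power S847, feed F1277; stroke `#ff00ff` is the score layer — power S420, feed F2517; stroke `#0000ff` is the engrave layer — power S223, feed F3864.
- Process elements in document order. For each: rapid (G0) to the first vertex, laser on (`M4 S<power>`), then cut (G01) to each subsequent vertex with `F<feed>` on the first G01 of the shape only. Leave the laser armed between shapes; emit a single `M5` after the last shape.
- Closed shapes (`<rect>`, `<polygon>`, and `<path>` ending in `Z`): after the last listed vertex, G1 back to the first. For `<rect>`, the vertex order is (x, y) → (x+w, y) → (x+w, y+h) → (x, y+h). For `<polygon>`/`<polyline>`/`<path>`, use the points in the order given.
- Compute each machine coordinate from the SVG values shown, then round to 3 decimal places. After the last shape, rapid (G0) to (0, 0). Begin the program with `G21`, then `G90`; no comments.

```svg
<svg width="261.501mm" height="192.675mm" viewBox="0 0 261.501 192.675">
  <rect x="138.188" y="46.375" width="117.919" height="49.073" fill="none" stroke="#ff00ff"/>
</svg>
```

G21
G90
G0 X138.188 Y146.300
M4 S420
G01 X256.107 Y146.300 F2517
G01 X256.107 Y97.227
G01 X138.188 Y97.227
G01 X138.188 Y146.300
M5
G0 X0.000 Y0.000

1 u = 1 mm; y_m = 192.675 − y.

[1] `<rect>` rectangle, #ff00ff→score S420 F2517: (138.188,146.300) → (256.107,146.300) → (256.107,97.227) → (138.188,97.227) → (138.188,146.300) (closed)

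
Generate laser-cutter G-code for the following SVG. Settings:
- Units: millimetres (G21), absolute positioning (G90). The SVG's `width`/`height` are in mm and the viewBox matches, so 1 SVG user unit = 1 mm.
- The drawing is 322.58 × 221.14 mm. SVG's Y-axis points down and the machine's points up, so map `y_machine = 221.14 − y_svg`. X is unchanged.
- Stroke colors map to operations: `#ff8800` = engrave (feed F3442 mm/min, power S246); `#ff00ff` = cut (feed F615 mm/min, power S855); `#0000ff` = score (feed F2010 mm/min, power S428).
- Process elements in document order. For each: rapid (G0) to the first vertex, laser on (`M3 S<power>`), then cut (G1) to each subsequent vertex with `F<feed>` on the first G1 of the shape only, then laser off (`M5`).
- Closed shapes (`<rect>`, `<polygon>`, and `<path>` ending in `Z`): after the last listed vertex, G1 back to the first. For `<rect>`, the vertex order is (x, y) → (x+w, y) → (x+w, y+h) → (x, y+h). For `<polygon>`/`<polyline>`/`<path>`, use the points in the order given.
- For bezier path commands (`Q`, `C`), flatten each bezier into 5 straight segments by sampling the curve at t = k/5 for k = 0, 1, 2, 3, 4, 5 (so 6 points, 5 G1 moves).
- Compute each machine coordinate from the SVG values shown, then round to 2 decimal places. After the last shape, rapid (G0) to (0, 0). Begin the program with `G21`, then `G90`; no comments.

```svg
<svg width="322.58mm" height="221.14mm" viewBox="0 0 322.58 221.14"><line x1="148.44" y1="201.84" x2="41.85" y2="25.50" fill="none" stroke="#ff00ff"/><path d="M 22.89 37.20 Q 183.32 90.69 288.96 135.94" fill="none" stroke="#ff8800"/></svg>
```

G21
G90
G0 X148.44 Y19.30
M3 S855
G1 X41.85 Y195.64 F615
M5
G0 X22.89 Y183.94
M3 S246
G1 X84.87 Y162.87 F3442
G1 X142.47 Y142.47
G1 X195.68 Y122.72
G1 X244.51 Y103.63
G1 X288.96 Y85.20
M5
G0 X0.00 Y0.00

1 u = 1 mm; y_m = 221.14 − y.

[1] `<line>` line segment, #ff00ff→cut S855 F615: (148.44,19.30) → (41.85,195.64)

[2] `<path>` quadratic bezier, #ff8800→engrave S246 F3442: (22.89,183.94) → (84.87,162.87) → (142.47,142.47) → (195.68,122.72) → (244.51,103.63) → (288.96,85.20)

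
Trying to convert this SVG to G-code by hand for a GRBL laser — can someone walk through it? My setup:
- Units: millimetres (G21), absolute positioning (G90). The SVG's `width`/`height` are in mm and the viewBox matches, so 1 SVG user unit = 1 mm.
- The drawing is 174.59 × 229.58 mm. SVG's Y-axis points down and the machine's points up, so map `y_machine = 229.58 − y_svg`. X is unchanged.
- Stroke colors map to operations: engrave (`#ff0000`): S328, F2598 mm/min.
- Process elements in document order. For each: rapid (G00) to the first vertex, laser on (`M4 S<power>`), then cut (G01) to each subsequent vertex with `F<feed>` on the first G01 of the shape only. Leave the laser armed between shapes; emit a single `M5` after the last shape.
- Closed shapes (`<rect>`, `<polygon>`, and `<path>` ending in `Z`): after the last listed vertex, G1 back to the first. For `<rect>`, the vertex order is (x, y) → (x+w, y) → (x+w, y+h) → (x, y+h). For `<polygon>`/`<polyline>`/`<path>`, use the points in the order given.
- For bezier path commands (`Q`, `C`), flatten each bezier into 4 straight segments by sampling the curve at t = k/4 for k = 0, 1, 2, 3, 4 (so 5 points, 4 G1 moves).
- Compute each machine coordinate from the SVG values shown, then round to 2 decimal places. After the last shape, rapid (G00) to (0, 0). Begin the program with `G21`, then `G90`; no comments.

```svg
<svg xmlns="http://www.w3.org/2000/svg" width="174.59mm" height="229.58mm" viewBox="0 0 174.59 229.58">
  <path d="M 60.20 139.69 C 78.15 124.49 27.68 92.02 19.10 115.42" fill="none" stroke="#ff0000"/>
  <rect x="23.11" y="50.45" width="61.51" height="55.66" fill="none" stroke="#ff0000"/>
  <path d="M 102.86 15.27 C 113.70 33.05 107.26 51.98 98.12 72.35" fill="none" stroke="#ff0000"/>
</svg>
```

G21
G90
G00 X60.20 Y89.89
M4 S328
G01 X62.56 Y103.39 F2598
G01 X49.60 Y116.50
G01 X31.67 Y122.38
G01 X19.10 Y114.16
G00 X23.11 Y179.13
M4 S328
G01 X84.62 Y179.13 F2598
G01 X84.62 Y123.47
G01 X23.11 Y123.47
G01 X23.11 Y179.13
G00 X102.86 Y214.31
M4 S328
G01 X107.98 Y200.75 F2598
G01 X107.98 Y186.74
G01 X104.24 Y172.24
G01 X98.12 Y157.23
M5
G00 X0.00 Y0.00

Since the viewBox matches the mm dimensions, user units are millimetres directly. The only transform is the Y-flip y_m = 229.58 − y_svg.

Shape 1 is a cubic bezier drawn with `<path>`. Its stroke #ff0000 means engrave at S328, F2598. After flipping Y the toolpath is (60.20,89.89) → (62.56,103.39) → (49.60,116.50) → (31.67,122.38) → (19.10,114.16).

Shape 2 is a rectangle drawn with `<rect>`. Its stroke #ff0000 means engrave at S328, F2598. After flipping Y the toolpath is (23.11,179.13) → (84.62,179.13) → (84.62,123.47) → (23.11,123.47) → (23.11,179.13), returning to the start.

Shape 3 is a cubic bezier drawn with `<path>`. Its stroke #ff0000 means engrave at S328, F2598. After flipping Y the toolpath is (102.86,214.31) → (107.98,200.75) → (107.98,186.74) → (104.24,172.24) → (98.12,157.23).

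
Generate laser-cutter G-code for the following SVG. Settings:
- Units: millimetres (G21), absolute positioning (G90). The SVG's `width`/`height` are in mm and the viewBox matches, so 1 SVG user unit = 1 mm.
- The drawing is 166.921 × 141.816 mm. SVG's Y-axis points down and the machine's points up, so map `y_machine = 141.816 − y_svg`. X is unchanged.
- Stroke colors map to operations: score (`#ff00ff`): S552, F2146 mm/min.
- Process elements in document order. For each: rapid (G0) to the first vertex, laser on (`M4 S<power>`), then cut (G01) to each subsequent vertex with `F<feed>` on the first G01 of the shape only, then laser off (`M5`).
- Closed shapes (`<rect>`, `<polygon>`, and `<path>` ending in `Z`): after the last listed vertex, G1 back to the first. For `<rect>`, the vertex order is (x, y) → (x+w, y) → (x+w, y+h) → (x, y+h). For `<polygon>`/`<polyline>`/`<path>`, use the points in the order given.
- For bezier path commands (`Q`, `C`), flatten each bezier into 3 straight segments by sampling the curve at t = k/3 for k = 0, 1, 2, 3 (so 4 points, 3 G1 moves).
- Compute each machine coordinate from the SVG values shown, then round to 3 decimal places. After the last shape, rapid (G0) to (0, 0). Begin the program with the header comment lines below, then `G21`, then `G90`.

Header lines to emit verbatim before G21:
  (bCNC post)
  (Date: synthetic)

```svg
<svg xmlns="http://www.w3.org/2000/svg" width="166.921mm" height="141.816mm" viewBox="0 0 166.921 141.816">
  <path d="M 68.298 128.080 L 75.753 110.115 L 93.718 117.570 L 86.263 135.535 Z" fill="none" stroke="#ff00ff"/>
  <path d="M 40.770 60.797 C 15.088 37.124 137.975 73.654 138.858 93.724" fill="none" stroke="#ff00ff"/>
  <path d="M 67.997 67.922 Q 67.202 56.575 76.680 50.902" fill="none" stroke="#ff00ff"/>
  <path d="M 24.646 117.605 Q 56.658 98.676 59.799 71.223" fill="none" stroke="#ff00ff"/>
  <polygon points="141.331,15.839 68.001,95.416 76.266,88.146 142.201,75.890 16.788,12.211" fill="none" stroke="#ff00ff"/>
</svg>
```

(bCNC post)
(Date: synthetic)
G21
G90
G0 X68.298 Y13.736
M4 S552
G01 X75.753 Y31.701 F2146
G01 X93.718 Y24.246
G01 X86.263 Y6.281
G01 X68.298 Y13.736
M5
G0 X40.770 Y81.019
M4 S552
G01 X54.590 Y87.464 F2146
G01 X107.328 Y70.809
G01 X138.858 Y48.092
M5
G0 X67.997 Y73.894
M4 S552
G01 X68.608 Y80.828 F2146
G01 X71.503 Y86.502
G01 X76.680 Y90.914
M5
G0 X24.646 Y24.211
M4 S552
G01 X42.779 Y37.777 F2146
G01 X54.497 Y53.238
G01 X59.799 Y70.593
M5
G0 X141.331 Y125.977
M4 S552
G01 X68.001 Y46.400 F2146
G01 X76.266 Y53.670
G01 X142.201 Y65.926
G01 X16.788 Y129.605
G01 X141.331 Y125.977
M5
G0 X0.000 Y0.000

Since the viewBox matches the mm dimensions, user units are millimetres directly. The only transform is the Y-flip y_m = 141.816 − y_svg.

Shape 1 is a regular polygon drawn with `<path>`. Its stroke #ff00ff means score at S552, F2146. After flipping Y the toolpath is (68.298,13.736) → (75.753,31.701) → (93.718,24.246) → (86.263,6.281) → (68.298,13.736), returning to the start.

Shape 2 is a cubic bezier drawn with `<path>`. Its stroke #ff00ff means score at S552, F2146. After flipping Y the toolpath is (40.770,81.019) → (54.590,87.464) → (107.328,70.809) → (138.858,48.092).

Shape 3 is a quadratic bezier drawn with `<path>`. Its stroke #ff00ff means score at S552, F2146. After flipping Y the toolpath is (67.997,73.894) → (68.608,80.828) → (71.503,86.502) → (76.680,90.914).

Shape 4 is a quadratic bezier drawn with `<path>`. Its stroke #ff00ff means score at S552, F2146. After flipping Y the toolpath is (24.646,24.211) → (42.779,37.777) → (54.497,53.238) → (59.799,70.593).

Shape 5 is a closed polygon drawn with `<polygon>`. Its stroke #ff00ff means score at S552, F2146. After flipping Y the toolpath is (141.331,125.977) → (68.001,46.400) → (76.266,53.670) → (142.201,65.926) → (16.788,129.605) → (141.331,125.977), returning to the start.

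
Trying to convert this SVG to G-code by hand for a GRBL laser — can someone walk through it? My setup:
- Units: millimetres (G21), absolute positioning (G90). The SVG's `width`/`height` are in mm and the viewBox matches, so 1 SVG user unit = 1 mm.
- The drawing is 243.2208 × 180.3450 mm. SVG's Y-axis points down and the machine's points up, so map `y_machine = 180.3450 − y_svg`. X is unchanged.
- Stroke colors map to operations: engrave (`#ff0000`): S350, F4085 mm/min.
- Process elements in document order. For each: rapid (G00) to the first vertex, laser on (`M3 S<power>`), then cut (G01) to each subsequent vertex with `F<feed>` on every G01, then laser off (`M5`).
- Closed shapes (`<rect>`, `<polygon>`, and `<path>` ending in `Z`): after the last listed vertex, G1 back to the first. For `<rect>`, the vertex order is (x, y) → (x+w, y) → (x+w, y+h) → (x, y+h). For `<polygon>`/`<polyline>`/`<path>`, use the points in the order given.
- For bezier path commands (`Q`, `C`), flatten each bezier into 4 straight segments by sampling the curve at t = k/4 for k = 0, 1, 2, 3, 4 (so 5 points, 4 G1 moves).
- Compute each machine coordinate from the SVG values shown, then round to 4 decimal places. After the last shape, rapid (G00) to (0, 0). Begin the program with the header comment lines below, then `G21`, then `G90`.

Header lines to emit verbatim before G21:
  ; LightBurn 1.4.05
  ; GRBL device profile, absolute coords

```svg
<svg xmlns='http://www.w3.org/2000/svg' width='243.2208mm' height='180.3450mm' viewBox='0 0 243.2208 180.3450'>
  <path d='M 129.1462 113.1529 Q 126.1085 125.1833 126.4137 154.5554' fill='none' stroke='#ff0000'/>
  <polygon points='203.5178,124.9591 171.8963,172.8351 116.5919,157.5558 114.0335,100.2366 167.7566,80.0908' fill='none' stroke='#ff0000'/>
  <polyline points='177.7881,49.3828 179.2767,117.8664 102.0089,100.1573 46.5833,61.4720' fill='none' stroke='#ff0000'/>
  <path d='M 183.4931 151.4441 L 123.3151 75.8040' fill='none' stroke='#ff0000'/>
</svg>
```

; LightBurn 1.4.05
; GRBL device profile, absolute coords
G21
G90
G00 X129.1462 Y67.1921
M3 S350
G01 X127.8363 Y60.0930 F4085
G01 X126.9442 Y50.8263 F4085
G01 X126.4700 Y39.3918 F4085
G01 X126.4137 Y25.7896 F4085
M5
G00 X203.5178 Y55.3859
M3 S350
G01 X171.8963 Y7.5099 F4085
G01 X116.5919 Y22.7892 F4085
G01 X114.0335 Y80.1084 F4085
G01 X167.7566 Y100.2542 F4085
G01 X203.5178 Y55.3859 F4085
M5
G00 X177.7881 Y130.9622
M3 S350
G01 X179.2767 Y62.4786 F4085
G01 X102.0089 Y80.1877 F4085
G01 X46.5833 Y118.8730 F4085
M5
G00 X183.4931 Y28.9009
M3 S350
G01 X123.3151 Y104.5410 F4085
M5
G00 X0.0000 Y0.0000

1 u = 1 mm; y_m = 180.3450 − y.

[1] `<path>` quadratic bezier, #ff0000→engrave S350 F4085: (129.1462,67.1921) → (127.8363,60.0930) → (126.9442,50.8263) → (126.4700,39.3918) → (126.4137,25.7896)

[2] `<polygon>` regular polygon, #ff0000→engrave S350 F4085: (203.5178,55.3859) → (171.8963,7.5099) → (116.5919,22.7892) → (114.0335,80.1084) → (167.7566,100.2542) → (203.5178,55.3859) (closed)

[3] `<polyline>` open polyline, #ff0000→engrave S350 F4085: (177.7881,130.9622) → (179.2767,62.4786) → (102.0089,80.1877) → (46.5833,118.8730)

[4] `<path>` line segment, #ff0000→engrave S350 F4085: (183.4931,28.9009) → (123.3151,104.5410)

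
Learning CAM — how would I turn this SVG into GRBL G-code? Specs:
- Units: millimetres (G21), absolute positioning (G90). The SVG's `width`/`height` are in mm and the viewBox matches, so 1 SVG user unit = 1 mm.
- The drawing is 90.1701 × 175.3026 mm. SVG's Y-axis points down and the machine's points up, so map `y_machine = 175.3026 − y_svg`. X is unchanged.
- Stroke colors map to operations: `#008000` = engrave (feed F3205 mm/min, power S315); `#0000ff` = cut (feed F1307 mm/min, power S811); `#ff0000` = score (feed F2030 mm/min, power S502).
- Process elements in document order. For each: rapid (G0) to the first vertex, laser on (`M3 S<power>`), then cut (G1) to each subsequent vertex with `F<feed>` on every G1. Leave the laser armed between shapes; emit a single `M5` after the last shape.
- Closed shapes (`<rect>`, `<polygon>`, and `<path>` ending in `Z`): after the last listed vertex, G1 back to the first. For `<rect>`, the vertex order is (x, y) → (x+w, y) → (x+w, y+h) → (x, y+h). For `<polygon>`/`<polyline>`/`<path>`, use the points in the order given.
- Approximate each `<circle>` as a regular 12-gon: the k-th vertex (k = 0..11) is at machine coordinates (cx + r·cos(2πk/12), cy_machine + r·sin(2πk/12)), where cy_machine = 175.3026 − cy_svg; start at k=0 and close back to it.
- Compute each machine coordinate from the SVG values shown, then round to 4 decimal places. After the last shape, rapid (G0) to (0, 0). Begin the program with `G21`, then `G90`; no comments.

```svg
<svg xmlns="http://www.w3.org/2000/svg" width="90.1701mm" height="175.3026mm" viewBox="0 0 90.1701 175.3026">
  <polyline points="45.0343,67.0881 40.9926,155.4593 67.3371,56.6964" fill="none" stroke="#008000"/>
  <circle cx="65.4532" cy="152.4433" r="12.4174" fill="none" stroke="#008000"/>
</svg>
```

G21
G90
G0 X45.0343 Y108.2145
M3 S315
G1 X40.9926 Y19.8433 F3205
G1 X67.3371 Y118.6062 F3205
G0 X77.8706 Y22.8593
M3 S315
G1 X76.2070 Y29.0680 F3205
G1 X71.6619 Y33.6131 F3205
G1 X65.4532 Y35.2767 F3205
G1 X59.2445 Y33.6131 F3205
G1 X54.6994 Y29.0680 F3205
G1 X53.0358 Y22.8593 F3205
G1 X54.6994 Y16.6506 F3205
G1 X59.2445 Y12.1055 F3205
G1 X65.4532 Y10.4419 F3205
G1 X71.6619 Y12.1055 F3205
G1 X76.2070 Y16.6506 F3205
G1 X77.8706 Y22.8593 F3205
M5
G0 X0.0000 Y0.0000

Since the viewBox matches the mm dimensions, user units are millimetres directly. The only transform is the Y-flip y_m = 175.3026 − y_svg.

Shape 1 is a open polyline drawn with `<polyline>`. Its stroke #008000 means engrave at S315, F3205. After flipping Y the toolpath is (45.0343,108.2145) → (40.9926,19.8433) → (67.3371,118.6062).

Shape 2 is a circle drawn with `<circle>`. Its stroke #008000 means engrave at S315, F3205. After flipping Y the toolpath is (77.8706,22.8593) → (76.2070,29.0680) → (71.6619,33.6131) → (65.4532,35.2767) → (59.2445,33.6131) → (54.6994,29.0680) → (53.0358,22.8593) → (54.6994,16.6506) → (59.2445,12.1055) → (65.4532,10.4419) → (71.6619,12.1055) → (76.2070,16.6506) → (77.8706,22.8593), returning to the start.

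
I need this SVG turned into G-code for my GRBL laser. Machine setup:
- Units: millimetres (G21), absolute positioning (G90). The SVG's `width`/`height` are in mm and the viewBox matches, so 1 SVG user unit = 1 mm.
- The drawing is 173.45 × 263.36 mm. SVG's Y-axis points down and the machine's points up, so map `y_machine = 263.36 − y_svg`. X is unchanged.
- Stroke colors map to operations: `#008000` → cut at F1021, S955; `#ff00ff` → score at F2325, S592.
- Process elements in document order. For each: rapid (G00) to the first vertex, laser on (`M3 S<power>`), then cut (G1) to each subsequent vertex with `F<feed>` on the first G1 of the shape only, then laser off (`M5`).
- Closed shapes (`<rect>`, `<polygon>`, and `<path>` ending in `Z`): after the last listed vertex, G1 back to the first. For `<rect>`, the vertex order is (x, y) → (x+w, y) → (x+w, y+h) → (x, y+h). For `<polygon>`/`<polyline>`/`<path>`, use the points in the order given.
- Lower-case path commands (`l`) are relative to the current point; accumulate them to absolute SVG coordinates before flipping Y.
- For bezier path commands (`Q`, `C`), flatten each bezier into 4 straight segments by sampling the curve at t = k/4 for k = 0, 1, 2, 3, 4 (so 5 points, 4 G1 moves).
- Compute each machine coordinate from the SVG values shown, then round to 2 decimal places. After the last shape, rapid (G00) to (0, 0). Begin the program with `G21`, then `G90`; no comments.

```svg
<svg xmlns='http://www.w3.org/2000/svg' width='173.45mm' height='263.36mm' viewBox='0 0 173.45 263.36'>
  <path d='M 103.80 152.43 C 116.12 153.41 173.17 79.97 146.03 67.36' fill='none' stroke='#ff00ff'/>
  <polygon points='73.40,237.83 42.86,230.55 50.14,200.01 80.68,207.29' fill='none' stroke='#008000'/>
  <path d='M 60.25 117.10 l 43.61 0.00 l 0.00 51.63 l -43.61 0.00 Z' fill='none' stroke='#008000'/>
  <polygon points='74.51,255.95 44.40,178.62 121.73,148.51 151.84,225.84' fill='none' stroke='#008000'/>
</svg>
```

G21
G90
G00 X103.80 Y110.93
M3 S592
G1 X119.41 Y122.04 F2325
G1 X139.71 Y148.37
G1 X152.61 Y177.25
G1 X146.03 Y196.00
M5
G00 X73.40 Y25.53
M3 S955
G1 X42.86 Y32.81 F1021
G1 X50.14 Y63.35
G1 X80.68 Y56.07
G1 X73.40 Y25.53
M5
G00 X60.25 Y146.26
M3 S955
G1 X103.86 Y146.26 F1021
G1 X103.86 Y94.63
G1 X60.25 Y94.63
G1 X60.25 Y146.26
M5
G00 X74.51 Y7.41
M3 S955
G1 X44.40 Y84.74 F1021
G1 X121.73 Y114.85
G1 X151.84 Y37.52
G1 X74.51 Y7.41
M5
G00 X0.00 Y0.00

1 u = 1 mm; y_m = 263.36 − y.

[1] `<path>` cubic bezier, #ff00ff→score S592 F2325: (103.80,110.93) → (119.41,122.04) → (139.71,148.37) → (152.61,177.25) → (146.03,196.00)

[2] `<polygon>` regular polygon, #008000→cut S955 F1021: (73.40,25.53) → (42.86,32.81) → (50.14,63.35) → (80.68,56.07) → (73.40,25.53) (closed)

[3] `<path>` rectangle, #008000→cut S955 F1021: (60.25,146.26) → (103.86,146.26) → (103.86,94.63) → (60.25,94.63) → (60.25,146.26) (closed)

[4] `<polygon>` regular polygon, #008000→cut S955 F1021: (74.51,7.41) → (44.40,84.74) → (121.73,114.85) → (151.84,37.52) → (74.51,7.41) (closed)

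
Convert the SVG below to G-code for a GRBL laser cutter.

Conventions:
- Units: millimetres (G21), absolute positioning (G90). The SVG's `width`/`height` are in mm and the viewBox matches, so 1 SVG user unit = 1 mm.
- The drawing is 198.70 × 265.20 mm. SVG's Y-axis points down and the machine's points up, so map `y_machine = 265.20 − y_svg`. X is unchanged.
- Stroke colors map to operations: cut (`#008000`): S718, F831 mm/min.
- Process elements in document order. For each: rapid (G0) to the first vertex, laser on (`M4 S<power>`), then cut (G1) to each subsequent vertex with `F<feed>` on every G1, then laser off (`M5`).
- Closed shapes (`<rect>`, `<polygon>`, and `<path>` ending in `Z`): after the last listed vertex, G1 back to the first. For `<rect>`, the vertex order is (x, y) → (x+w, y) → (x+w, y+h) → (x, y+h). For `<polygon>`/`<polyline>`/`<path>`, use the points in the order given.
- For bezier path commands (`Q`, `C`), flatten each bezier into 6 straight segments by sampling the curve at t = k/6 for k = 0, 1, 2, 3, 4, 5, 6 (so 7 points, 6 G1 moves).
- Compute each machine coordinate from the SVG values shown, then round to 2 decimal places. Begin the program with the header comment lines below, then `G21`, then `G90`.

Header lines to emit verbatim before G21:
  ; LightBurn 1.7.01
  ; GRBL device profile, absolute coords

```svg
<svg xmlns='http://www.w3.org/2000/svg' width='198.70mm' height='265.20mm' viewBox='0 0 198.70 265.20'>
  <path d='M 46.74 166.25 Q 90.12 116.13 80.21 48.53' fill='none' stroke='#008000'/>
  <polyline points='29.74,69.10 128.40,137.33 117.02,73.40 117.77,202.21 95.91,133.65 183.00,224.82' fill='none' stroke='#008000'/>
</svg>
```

; LightBurn 1.7.01
; GRBL device profile, absolute coords
G21
G90
G0 X46.74 Y98.95
M4 S718
G1 X59.72 Y116.14 F831
G1 X69.74 Y134.31 F831
G1 X76.80 Y153.44 F831
G1 X80.90 Y173.55 F831
G1 X82.03 Y194.62 F831
G1 X80.21 Y216.67 F831
M5
G0 X29.74 Y196.10
M4 S718
G1 X128.40 Y127.87 F831
G1 X117.02 Y191.80 F831
G1 X117.77 Y62.99 F831
G1 X95.91 Y131.55 F831
G1 X183.00 Y40.38 F831
M5

1 u = 1 mm; y_m = 265.20 − y.

[1] `<path>` quadratic bezier, #008000→cut S718 F831: (46.74,98.95) → (59.72,116.14) → (69.74,134.31) → (76.80,153.44) → (80.90,173.55) → (82.03,194.62) → (80.21,216.67)

[2] `<polyline>` open polyline, #008000→cut S718 F831: (29.74,196.10) → (128.40,127.87) → (117.02,191.80) → (117.77,62.99) → (95.91,131.55) → (183.00,40.38)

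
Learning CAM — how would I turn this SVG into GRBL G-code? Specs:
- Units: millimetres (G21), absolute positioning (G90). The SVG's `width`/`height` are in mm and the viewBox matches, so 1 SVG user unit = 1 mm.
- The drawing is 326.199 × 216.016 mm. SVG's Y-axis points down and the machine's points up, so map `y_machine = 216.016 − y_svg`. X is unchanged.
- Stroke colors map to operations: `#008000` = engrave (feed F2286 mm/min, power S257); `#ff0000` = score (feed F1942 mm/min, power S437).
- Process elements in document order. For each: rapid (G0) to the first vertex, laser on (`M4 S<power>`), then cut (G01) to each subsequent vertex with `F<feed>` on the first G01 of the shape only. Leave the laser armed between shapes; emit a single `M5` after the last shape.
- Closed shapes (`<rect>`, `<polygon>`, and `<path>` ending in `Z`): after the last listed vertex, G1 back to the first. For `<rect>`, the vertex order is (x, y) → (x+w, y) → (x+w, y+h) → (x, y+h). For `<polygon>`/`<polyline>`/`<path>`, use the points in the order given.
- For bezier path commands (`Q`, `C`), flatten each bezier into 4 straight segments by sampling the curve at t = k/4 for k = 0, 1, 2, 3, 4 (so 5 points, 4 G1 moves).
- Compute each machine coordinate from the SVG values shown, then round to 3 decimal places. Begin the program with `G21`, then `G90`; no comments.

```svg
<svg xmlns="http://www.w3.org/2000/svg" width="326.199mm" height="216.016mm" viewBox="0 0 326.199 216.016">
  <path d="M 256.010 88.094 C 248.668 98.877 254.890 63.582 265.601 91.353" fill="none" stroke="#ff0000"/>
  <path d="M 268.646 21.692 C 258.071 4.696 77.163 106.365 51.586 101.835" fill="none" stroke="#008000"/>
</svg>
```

G21
G90
G0 X256.010 Y127.922
M4 S437
G01 X252.905 Y126.769 F1942
G01 X254.036 Y132.663
G01 X258.551 Y135.372
G01 X265.601 Y124.663
G0 X268.646 Y194.324
M4 S257
G01 X233.866 Y188.335 F2286
G01 X165.742 Y158.927
G01 X94.805 Y127.182
G01 X51.586 Y114.181
M5

viewBox `0 0 326.199 216.016` with mm width/height → 1 unit = 1 mm. Flip: y_m = 216.016 − y_svg.

**Shape 1** — `<path>` cubic bezier, stroke `#ff0000` → score (S437, F1942). Control points (SVG): P0=(256.010,88.094), P1=(248.668,98.877), P2=(254.890,63.582), P3=(265.601,91.353); sampled at t=k/4. Machine vertices: (256.010,127.922) → (252.905,126.769) → (254.036,132.663) → (258.551,135.372) → (265.601,124.663). Open path.

**Shape 2** — `<path>` cubic bezier, stroke `#008000` → engrave (S257, F2286). Control points (SVG): P0=(268.646,21.692), P1=(258.071,4.696), P2=(77.163,106.365), P3=(51.586,101.835); sampled at t=k/4. Machine vertices: (268.646,194.324) → (233.866,188.335) → (165.742,158.927) → (94.805,127.182) → (51.586,114.181). Open path.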